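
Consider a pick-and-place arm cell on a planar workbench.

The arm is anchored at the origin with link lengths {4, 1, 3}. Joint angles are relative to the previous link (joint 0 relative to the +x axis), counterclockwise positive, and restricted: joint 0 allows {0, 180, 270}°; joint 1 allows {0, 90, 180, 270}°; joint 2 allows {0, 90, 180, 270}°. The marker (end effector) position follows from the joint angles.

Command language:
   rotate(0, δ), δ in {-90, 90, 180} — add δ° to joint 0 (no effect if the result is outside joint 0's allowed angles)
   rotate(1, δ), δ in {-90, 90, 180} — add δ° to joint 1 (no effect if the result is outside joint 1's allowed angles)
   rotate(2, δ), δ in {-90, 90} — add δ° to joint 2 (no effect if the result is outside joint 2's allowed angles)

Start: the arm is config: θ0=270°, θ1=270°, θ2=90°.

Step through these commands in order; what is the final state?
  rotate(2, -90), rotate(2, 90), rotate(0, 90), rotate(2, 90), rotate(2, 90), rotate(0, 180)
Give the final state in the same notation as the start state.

config: θ0=180°, θ1=270°, θ2=270°

t0: config: θ0=270°, θ1=270°, θ2=90°
1. rotate(2, -90) → config: θ0=270°, θ1=270°, θ2=0°
2. rotate(2, 90) → config: θ0=270°, θ1=270°, θ2=90°
3. rotate(0, 90) → config: θ0=0°, θ1=270°, θ2=90°
4. rotate(2, 90) → config: θ0=0°, θ1=270°, θ2=180°
5. rotate(2, 90) → config: θ0=0°, θ1=270°, θ2=270°
6. rotate(0, 180) → config: θ0=180°, θ1=270°, θ2=270°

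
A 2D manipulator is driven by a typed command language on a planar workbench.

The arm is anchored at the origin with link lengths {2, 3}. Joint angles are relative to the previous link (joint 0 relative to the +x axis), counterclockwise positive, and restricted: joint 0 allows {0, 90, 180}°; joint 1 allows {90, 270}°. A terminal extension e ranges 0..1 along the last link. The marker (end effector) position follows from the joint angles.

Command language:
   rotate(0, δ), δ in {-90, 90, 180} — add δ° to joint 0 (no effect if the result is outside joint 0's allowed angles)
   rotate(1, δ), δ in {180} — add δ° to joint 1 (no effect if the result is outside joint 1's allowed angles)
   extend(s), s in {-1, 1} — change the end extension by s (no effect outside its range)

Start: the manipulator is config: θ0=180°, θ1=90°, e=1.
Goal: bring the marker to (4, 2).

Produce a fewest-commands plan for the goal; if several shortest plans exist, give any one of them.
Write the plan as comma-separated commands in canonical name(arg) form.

rotate(0, -90), rotate(1, 180)

begin: config: θ0=180°, θ1=90°, e=1
1. rotate(0, -90) → config: θ0=90°, θ1=90°, e=1
2. rotate(1, 180) → config: θ0=90°, θ1=270°, e=1
minimal: 2 command(s), checked below 2.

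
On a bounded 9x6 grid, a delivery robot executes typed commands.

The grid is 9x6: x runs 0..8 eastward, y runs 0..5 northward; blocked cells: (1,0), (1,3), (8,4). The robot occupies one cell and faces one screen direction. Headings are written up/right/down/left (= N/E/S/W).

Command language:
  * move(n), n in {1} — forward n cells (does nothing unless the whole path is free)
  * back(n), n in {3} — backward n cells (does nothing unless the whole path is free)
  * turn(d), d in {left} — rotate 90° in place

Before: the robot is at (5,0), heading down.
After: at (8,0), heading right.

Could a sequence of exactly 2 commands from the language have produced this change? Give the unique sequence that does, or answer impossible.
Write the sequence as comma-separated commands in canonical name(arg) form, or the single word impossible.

no 2-step route produces this change.

impossible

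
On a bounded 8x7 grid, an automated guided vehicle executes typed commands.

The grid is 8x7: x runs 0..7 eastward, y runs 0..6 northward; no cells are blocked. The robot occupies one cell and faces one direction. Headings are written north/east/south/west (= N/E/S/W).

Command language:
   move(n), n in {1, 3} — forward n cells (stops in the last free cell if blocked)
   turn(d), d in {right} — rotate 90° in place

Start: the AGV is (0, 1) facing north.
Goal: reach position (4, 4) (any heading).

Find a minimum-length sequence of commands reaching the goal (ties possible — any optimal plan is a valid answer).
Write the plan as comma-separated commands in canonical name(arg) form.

t0: (0, 1) facing north
[1] after move(3): (0, 4) facing north
[2] after turn(right): (0, 4) facing east
[3] after move(1): (1, 4) facing east
[4] after move(3): (4, 4) facing east
no 3-step plan works, so 4 is optimal.

move(3), turn(right), move(1), move(3)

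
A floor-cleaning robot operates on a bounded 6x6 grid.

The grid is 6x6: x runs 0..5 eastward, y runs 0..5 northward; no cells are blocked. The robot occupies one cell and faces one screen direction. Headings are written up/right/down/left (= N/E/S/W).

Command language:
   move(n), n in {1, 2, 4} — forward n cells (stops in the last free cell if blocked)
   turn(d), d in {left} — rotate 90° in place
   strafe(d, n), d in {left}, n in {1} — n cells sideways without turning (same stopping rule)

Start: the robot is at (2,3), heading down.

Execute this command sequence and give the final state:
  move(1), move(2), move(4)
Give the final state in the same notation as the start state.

initial: at (2,3), heading down
t=1 move(1) ⇒ at (2,2), heading down
t=2 move(2) ⇒ at (2,0), heading down
t=3 move(4) ⇒ at (2,0), heading down

at (2,0), heading down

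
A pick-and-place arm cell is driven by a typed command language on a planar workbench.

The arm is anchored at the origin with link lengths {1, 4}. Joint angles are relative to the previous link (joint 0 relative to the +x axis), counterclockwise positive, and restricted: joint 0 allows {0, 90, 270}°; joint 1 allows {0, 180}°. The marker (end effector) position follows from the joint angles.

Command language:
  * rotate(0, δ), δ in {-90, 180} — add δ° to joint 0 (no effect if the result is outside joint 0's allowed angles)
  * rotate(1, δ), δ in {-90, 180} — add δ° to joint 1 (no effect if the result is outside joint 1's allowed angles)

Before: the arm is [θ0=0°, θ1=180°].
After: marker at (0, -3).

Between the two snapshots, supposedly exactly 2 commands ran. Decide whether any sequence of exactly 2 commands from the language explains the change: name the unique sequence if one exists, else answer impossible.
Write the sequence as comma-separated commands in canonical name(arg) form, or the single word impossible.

rotate(0, -90), rotate(0, 180)

key: running rotate(0, 180) before rotate(0, -90) would end elsewhere — order is forced
from: [θ0=0°, θ1=180°]
t=1 rotate(0, -90) ⇒ [θ0=270°, θ1=180°]
t=2 rotate(0, 180) ⇒ [θ0=90°, θ1=180°]
uniquely the one of 16 2-step routes that fits.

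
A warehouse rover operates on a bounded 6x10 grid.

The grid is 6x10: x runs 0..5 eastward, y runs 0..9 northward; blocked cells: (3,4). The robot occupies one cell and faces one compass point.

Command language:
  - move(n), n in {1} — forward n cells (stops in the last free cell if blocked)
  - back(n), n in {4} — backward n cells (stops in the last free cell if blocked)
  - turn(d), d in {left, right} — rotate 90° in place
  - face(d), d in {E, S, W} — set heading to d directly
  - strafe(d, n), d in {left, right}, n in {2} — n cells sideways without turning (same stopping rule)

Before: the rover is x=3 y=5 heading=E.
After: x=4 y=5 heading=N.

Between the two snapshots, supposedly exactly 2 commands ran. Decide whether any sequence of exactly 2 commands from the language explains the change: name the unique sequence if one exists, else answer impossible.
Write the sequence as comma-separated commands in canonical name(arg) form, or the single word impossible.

move(1), turn(left)

key: position moved to (4,5) AND the heading swung to N — translation plus rotation needed
initial: x=3 y=5 heading=E
[1] after move(1): x=4 y=5 heading=E
[2] after turn(left): x=4 y=5 heading=N
no other 2-command option fits: unique.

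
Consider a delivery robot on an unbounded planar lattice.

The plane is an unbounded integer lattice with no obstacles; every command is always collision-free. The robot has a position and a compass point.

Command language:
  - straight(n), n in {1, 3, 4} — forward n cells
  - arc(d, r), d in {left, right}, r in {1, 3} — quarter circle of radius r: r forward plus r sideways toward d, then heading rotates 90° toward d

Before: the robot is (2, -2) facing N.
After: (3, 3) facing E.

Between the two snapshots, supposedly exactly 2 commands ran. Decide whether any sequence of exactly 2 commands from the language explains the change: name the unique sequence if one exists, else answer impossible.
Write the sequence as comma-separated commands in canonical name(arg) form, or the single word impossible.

key: cell and facing (now E) both changed — the 2 commands mix motion and turning
initial: (2, -2) facing N
1. straight(4) → (2, 2) facing N
2. arc(right, 1) → (3, 3) facing E
all 49 alternatives checked — unique.

straight(4), arc(right, 1)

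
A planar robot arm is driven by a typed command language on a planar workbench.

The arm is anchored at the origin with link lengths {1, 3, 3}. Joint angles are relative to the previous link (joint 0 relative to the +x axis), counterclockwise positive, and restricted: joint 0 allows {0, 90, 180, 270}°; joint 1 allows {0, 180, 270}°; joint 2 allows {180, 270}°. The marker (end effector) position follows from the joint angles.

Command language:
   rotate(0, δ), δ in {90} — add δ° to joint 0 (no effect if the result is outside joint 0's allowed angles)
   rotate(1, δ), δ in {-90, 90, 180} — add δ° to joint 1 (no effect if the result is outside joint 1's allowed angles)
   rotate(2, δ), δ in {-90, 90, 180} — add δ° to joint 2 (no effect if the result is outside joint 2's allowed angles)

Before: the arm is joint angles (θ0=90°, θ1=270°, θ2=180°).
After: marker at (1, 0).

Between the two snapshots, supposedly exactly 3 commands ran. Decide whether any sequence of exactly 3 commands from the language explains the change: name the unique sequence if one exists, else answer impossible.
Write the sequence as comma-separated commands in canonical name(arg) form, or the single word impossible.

from: joint angles (θ0=90°, θ1=270°, θ2=180°)
t=1 rotate(0, 90) ⇒ joint angles (θ0=180°, θ1=270°, θ2=180°)
t=2 rotate(0, 90) ⇒ joint angles (θ0=270°, θ1=270°, θ2=180°)
t=3 rotate(0, 90) ⇒ joint angles (θ0=0°, θ1=270°, θ2=180°)
no rival 3-sequence matches.

rotate(0, 90), rotate(0, 90), rotate(0, 90)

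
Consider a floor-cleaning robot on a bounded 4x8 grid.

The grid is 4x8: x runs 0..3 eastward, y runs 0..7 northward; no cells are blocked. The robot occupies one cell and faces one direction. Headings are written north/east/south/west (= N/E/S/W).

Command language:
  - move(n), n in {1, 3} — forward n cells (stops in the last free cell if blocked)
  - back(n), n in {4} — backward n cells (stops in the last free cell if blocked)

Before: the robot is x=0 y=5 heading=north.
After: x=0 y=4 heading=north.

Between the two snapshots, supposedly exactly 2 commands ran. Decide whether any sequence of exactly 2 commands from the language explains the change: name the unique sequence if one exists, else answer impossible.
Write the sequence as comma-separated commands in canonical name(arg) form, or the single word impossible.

key: order matters: swapping back(4) and move(3) lands elsewhere
from: x=0 y=5 heading=north
1. back(4) → x=0 y=1 heading=north
2. move(3) → x=0 y=4 heading=north
uniquely the one of 9 2-step routes that fits.

back(4), move(3)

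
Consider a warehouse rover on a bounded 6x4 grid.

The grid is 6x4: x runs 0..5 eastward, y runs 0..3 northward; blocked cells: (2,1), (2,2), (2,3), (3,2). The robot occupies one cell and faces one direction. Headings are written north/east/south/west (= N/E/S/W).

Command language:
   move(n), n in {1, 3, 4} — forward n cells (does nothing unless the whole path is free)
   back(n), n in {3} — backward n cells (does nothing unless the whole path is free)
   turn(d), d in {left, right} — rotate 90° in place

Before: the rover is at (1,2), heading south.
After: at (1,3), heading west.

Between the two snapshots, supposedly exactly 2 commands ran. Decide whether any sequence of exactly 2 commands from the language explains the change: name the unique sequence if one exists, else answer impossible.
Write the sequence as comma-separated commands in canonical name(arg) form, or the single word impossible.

impossible

every 2-command combo misses the target.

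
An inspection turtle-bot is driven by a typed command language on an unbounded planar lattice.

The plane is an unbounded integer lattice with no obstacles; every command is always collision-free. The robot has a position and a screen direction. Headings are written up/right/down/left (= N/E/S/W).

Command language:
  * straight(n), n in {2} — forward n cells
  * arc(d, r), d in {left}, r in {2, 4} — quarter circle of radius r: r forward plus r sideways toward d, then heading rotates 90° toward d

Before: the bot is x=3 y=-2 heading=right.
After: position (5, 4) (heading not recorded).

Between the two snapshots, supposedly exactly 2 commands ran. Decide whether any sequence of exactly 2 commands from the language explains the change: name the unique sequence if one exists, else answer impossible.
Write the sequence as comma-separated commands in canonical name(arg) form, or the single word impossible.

arc(left, 4), arc(left, 2)

key: order matters: swapping arc(left, 4) and arc(left, 2) lands elsewhere
initial: x=3 y=-2 heading=right
1. arc(left, 4) → x=7 y=2 heading=up
2. arc(left, 2) → x=5 y=4 heading=left
no rival 2-sequence matches.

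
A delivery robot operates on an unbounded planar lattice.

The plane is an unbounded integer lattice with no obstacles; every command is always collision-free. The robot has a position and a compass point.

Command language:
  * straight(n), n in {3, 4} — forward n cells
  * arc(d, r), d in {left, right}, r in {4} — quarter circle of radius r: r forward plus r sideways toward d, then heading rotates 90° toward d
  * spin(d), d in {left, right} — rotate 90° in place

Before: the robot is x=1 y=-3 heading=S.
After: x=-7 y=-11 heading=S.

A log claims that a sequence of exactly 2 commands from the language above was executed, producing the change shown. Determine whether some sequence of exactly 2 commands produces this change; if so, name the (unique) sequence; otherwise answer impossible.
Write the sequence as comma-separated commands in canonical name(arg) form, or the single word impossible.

arc(right, 4), arc(left, 4)

key: order matters: swapping arc(right, 4) and arc(left, 4) lands elsewhere
from: x=1 y=-3 heading=S
t=1 arc(right, 4) ⇒ x=-3 y=-7 heading=W
t=2 arc(left, 4) ⇒ x=-7 y=-11 heading=S
all 36 alternatives checked — unique.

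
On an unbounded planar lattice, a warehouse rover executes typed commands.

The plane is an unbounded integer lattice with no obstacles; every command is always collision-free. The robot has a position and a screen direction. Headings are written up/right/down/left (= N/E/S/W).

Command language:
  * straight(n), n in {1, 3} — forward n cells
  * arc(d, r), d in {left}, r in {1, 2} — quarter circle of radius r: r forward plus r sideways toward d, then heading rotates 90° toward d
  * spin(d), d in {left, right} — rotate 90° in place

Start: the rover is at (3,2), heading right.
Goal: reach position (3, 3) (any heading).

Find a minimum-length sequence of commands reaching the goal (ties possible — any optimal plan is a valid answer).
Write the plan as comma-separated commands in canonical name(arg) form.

spin(left), straight(1)

t0: at (3,2), heading right
1. spin(left) → at (3,2), heading up
2. straight(1) → at (3,3), heading up
shorter routes all fall short; 2 is best.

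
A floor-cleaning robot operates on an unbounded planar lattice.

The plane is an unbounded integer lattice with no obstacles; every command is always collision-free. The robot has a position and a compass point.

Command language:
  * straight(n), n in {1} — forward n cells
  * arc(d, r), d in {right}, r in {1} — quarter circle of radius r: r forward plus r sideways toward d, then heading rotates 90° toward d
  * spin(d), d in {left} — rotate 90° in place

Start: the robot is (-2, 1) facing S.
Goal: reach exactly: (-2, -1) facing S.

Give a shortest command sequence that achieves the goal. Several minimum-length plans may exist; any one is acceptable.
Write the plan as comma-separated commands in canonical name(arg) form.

straight(1), straight(1)

start: (-2, 1) facing S
step 1 (straight(1)): (-2, 0) facing S
step 2 (straight(1)): (-2, -1) facing S
shorter routes all fall short; 2 is best.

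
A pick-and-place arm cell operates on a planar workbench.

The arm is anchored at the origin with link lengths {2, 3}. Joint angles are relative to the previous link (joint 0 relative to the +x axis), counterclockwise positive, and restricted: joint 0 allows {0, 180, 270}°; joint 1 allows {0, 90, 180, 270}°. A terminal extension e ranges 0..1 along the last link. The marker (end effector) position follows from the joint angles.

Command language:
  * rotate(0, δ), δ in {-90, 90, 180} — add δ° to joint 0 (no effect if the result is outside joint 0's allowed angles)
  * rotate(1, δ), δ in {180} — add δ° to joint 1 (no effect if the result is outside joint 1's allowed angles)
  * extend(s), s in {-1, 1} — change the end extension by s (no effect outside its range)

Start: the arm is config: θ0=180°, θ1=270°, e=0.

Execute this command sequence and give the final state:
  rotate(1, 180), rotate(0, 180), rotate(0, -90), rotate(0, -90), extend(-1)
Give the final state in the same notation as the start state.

initial: config: θ0=180°, θ1=270°, e=0
t=1 rotate(1, 180) ⇒ config: θ0=180°, θ1=90°, e=0
t=2 rotate(0, 180) ⇒ config: θ0=0°, θ1=90°, e=0
t=3 rotate(0, -90) ⇒ config: θ0=270°, θ1=90°, e=0
t=4 rotate(0, -90) ⇒ config: θ0=180°, θ1=90°, e=0
t=5 extend(-1) ⇒ config: θ0=180°, θ1=90°, e=0

config: θ0=180°, θ1=90°, e=0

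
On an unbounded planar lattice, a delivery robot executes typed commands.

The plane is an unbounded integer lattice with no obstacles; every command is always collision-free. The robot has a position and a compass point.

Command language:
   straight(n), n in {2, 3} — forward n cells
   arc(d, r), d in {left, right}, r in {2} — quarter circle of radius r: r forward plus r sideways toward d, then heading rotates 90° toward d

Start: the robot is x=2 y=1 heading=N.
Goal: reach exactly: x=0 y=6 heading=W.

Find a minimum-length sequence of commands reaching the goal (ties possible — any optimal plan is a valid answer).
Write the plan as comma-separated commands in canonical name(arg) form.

straight(3), arc(left, 2)

t0: x=2 y=1 heading=N
[1] after straight(3): x=2 y=4 heading=N
[2] after arc(left, 2): x=0 y=6 heading=W
minimal: 2 command(s), checked below 2.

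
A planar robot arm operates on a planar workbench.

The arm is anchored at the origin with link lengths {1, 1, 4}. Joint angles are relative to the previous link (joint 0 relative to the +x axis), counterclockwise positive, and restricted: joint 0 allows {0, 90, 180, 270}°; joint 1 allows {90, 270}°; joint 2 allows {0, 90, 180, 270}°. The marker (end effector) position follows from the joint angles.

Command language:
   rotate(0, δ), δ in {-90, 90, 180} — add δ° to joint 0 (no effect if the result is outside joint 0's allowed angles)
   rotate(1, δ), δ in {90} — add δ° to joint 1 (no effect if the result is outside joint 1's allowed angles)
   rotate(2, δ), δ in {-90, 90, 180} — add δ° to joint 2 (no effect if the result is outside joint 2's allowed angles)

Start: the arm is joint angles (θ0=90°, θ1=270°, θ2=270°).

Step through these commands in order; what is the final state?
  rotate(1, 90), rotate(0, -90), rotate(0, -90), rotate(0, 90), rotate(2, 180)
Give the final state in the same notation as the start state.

joint angles (θ0=0°, θ1=270°, θ2=90°)

from: joint angles (θ0=90°, θ1=270°, θ2=270°)
1. rotate(1, 90) → joint angles (θ0=90°, θ1=270°, θ2=270°)
2. rotate(0, -90) → joint angles (θ0=0°, θ1=270°, θ2=270°)
3. rotate(0, -90) → joint angles (θ0=270°, θ1=270°, θ2=270°)
4. rotate(0, 90) → joint angles (θ0=0°, θ1=270°, θ2=270°)
5. rotate(2, 180) → joint angles (θ0=0°, θ1=270°, θ2=90°)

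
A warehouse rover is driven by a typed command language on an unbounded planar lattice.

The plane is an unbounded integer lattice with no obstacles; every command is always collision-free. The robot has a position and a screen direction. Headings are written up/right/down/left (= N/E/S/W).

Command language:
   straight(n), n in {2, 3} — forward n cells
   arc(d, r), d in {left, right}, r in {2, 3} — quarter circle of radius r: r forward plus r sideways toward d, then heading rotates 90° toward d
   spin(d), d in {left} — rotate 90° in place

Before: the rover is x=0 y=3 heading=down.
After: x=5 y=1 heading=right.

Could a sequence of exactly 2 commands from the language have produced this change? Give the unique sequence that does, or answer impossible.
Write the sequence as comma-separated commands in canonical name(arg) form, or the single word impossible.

key: running straight(3) before arc(left, 2) would end elsewhere — order is forced
t0: x=0 y=3 heading=down
t=1 arc(left, 2) ⇒ x=2 y=1 heading=right
t=2 straight(3) ⇒ x=5 y=1 heading=right
no other 2-command option fits: unique.

arc(left, 2), straight(3)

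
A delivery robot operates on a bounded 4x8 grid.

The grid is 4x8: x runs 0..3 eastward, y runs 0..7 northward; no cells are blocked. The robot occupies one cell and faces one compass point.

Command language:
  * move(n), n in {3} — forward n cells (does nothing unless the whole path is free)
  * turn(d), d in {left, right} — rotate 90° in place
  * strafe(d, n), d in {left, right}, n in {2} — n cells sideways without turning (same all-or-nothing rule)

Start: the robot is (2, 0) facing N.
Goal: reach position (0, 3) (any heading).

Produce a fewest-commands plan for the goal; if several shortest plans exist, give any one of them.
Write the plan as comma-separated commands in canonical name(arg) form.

strafe(left, 2), move(3)

begin: (2, 0) facing N
t=1 strafe(left, 2) ⇒ (0, 0) facing N
t=2 move(3) ⇒ (0, 3) facing N
nothing shorter than 2 reaches the goal.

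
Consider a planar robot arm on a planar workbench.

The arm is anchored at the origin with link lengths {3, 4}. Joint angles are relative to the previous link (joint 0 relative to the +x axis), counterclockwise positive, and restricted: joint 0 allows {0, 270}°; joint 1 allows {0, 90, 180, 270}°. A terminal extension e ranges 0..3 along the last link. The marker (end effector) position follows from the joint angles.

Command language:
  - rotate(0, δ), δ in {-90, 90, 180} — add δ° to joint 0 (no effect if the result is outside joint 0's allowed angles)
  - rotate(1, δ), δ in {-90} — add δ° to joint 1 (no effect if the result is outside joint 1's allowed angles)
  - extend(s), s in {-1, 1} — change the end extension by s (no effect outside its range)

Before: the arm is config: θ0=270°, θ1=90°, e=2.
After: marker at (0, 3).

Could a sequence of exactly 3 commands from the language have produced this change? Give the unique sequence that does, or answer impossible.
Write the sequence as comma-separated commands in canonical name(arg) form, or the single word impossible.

rotate(1, -90), rotate(1, -90), rotate(1, -90)

t0: config: θ0=270°, θ1=90°, e=2
t=1 rotate(1, -90) ⇒ config: θ0=270°, θ1=0°, e=2
t=2 rotate(1, -90) ⇒ config: θ0=270°, θ1=270°, e=2
t=3 rotate(1, -90) ⇒ config: θ0=270°, θ1=180°, e=2
no rival 3-sequence matches.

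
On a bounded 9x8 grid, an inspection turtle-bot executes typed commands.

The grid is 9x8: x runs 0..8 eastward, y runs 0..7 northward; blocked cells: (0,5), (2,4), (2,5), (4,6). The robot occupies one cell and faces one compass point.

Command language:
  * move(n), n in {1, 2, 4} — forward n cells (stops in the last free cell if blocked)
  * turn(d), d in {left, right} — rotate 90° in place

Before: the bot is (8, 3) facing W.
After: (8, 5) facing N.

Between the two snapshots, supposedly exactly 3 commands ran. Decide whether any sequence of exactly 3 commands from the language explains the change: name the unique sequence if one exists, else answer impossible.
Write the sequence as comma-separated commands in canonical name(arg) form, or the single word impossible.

key: order matters: swapping turn(right) and move(1) lands elsewhere
from: (8, 3) facing W
[1] after turn(right): (8, 3) facing N
[2] after move(1): (8, 4) facing N
[3] after move(1): (8, 5) facing N
uniquely the one of 125 3-step routes that fits.

turn(right), move(1), move(1)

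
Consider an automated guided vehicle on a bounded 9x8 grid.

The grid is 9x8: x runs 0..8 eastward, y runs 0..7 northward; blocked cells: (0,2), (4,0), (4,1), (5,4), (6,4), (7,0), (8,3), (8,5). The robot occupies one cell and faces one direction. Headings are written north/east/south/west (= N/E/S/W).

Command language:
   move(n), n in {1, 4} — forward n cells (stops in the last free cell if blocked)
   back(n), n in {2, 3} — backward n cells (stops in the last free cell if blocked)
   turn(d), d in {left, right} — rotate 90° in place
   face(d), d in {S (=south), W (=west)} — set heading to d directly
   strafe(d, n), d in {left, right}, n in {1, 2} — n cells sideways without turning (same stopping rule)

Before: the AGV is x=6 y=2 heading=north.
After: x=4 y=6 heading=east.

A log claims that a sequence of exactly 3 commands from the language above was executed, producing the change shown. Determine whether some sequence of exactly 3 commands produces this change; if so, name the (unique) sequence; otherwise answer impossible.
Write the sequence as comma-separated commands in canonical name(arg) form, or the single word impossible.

strafe(left, 2), move(4), turn(right)

key: position moved to (4,6) AND the heading swung to E — translation plus rotation needed
begin: x=6 y=2 heading=north
t=1 strafe(left, 2) ⇒ x=4 y=2 heading=north
t=2 move(4) ⇒ x=4 y=6 heading=north
t=3 turn(right) ⇒ x=4 y=6 heading=east
no other 3-command option fits: unique.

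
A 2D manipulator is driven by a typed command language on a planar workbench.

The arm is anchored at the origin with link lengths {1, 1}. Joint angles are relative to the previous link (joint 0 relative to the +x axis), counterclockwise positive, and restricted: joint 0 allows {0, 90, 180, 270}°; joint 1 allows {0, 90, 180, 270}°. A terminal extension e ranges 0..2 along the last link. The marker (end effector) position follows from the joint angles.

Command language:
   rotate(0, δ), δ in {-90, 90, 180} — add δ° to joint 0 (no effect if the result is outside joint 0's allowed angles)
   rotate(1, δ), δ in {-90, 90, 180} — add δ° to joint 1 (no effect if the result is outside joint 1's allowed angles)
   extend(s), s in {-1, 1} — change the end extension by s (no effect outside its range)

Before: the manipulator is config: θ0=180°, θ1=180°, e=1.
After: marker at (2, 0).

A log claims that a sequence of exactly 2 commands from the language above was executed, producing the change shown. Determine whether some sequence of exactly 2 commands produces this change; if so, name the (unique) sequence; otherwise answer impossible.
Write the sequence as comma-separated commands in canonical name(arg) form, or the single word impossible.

extend(1), extend(1)

start: config: θ0=180°, θ1=180°, e=1
step 1 (extend(1)): config: θ0=180°, θ1=180°, e=2
step 2 (extend(1)): config: θ0=180°, θ1=180°, e=2
no other 2-command option fits: unique.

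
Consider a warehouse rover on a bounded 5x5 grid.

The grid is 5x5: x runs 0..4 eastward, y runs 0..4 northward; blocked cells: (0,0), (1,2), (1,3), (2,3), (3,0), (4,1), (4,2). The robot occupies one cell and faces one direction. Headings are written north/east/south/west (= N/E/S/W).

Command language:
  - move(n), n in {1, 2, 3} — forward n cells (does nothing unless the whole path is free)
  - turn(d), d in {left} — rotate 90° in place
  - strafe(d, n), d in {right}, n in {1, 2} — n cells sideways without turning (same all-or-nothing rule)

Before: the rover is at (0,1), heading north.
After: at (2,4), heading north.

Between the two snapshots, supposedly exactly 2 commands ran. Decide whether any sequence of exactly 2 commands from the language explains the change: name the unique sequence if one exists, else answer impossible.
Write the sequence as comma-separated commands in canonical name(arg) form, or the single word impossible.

key: heading stays N — no command in the sequence turns
t0: at (0,1), heading north
1. move(3) → at (0,4), heading north
2. strafe(right, 2) → at (2,4), heading north
uniquely the one of 36 2-step routes that fits.

move(3), strafe(right, 2)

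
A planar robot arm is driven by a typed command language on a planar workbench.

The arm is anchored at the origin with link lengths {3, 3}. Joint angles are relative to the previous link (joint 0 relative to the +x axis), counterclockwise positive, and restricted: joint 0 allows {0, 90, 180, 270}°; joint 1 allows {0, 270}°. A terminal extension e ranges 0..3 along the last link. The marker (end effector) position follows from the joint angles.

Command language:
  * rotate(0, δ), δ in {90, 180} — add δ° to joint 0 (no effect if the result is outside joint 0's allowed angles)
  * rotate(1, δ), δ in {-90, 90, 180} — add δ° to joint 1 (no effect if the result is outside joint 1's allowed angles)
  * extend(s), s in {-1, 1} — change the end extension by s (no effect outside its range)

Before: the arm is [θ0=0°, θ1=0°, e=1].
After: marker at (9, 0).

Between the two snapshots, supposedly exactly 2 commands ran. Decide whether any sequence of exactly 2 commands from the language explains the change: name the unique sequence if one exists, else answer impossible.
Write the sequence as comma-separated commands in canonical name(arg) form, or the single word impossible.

initial: [θ0=0°, θ1=0°, e=1]
step 1 (extend(1)): [θ0=0°, θ1=0°, e=2]
step 2 (extend(1)): [θ0=0°, θ1=0°, e=3]
uniquely the one of 49 2-step routes that fits.

extend(1), extend(1)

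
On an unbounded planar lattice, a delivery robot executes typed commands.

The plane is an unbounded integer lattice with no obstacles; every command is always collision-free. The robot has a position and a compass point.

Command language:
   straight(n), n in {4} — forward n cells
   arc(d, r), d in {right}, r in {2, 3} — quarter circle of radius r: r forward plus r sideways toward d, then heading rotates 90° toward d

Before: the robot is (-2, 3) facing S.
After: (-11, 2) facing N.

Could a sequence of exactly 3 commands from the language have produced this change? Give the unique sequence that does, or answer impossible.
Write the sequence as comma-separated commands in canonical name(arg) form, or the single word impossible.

arc(right, 3), straight(4), arc(right, 2)

key: running arc(right, 2) before arc(right, 3) would end elsewhere — order is forced
start: (-2, 3) facing S
1. arc(right, 3) → (-5, 0) facing W
2. straight(4) → (-9, 0) facing W
3. arc(right, 2) → (-11, 2) facing N
all 27 alternatives checked — unique.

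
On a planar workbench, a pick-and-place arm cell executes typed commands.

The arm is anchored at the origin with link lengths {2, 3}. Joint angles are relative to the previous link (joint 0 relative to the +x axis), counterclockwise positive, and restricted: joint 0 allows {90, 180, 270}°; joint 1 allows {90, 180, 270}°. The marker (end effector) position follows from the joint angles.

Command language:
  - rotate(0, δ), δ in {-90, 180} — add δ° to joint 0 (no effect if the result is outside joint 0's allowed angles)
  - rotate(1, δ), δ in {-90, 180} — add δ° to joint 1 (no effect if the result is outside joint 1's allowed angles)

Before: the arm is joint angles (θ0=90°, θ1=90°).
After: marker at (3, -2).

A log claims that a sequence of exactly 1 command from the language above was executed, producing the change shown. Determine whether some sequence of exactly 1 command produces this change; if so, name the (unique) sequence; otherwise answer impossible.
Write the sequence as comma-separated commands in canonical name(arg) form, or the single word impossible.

initial: joint angles (θ0=90°, θ1=90°)
step 1 (rotate(0, 180)): joint angles (θ0=270°, θ1=90°)
no other 1-command option fits: unique.

rotate(0, 180)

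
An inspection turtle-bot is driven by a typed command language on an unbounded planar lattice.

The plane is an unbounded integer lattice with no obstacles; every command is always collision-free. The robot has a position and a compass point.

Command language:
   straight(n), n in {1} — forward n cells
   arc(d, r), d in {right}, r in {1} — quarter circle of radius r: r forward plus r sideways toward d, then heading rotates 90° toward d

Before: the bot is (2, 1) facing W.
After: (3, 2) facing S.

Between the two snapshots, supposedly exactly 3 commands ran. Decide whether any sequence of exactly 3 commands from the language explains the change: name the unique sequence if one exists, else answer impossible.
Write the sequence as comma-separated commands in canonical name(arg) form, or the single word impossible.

arc(right, 1), arc(right, 1), arc(right, 1)

key: position moved to (3,2) AND the heading swung to S — translation plus rotation needed
begin: (2, 1) facing W
step 1 (arc(right, 1)): (1, 2) facing N
step 2 (arc(right, 1)): (2, 3) facing E
step 3 (arc(right, 1)): (3, 2) facing S
no rival 3-sequence matches.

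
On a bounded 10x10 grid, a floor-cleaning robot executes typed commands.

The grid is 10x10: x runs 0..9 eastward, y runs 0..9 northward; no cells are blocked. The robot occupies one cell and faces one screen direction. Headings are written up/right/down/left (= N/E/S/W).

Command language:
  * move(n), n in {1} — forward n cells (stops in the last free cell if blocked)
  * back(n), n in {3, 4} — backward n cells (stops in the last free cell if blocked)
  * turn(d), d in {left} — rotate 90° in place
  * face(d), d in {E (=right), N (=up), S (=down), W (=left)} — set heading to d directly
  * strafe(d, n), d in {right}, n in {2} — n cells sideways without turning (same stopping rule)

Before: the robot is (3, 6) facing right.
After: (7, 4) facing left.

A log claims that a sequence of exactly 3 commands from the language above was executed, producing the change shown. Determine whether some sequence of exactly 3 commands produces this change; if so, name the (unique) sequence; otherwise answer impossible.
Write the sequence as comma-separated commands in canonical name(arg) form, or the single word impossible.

strafe(right, 2), face(W), back(4)

key: running back(4) before strafe(right, 2) would end elsewhere — order is forced
from: (3, 6) facing right
1. strafe(right, 2) → (3, 4) facing right
2. face(W) → (3, 4) facing left
3. back(4) → (7, 4) facing left
no other 3-command option fits: unique.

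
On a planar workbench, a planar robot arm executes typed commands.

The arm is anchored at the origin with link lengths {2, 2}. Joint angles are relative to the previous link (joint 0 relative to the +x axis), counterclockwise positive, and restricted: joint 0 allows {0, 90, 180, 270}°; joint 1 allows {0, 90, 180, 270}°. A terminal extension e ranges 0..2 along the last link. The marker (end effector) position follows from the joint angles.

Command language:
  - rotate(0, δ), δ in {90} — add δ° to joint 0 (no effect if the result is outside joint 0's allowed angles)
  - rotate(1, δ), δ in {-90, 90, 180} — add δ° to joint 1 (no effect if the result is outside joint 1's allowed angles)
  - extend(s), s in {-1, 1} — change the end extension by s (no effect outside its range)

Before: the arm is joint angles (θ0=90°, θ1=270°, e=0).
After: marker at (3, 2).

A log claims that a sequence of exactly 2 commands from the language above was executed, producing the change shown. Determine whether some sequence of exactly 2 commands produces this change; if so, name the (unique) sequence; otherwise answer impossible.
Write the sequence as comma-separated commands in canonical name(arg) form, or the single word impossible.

extend(-1), extend(1)

key: order matters: swapping extend(-1) and extend(1) lands elsewhere
start: joint angles (θ0=90°, θ1=270°, e=0)
step 1 (extend(-1)): joint angles (θ0=90°, θ1=270°, e=0)
step 2 (extend(1)): joint angles (θ0=90°, θ1=270°, e=1)
uniquely the one of 36 2-step routes that fits.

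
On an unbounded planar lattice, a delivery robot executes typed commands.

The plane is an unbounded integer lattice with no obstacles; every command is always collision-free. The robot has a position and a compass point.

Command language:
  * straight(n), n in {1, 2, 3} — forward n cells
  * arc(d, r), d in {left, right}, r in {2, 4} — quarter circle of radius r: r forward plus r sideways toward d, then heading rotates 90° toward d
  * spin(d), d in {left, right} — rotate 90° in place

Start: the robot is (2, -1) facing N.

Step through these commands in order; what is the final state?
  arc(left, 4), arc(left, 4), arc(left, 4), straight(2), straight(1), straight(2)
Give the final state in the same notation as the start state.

(3, -5) facing E

start: (2, -1) facing N
step 1 (arc(left, 4)): (-2, 3) facing W
step 2 (arc(left, 4)): (-6, -1) facing S
step 3 (arc(left, 4)): (-2, -5) facing E
step 4 (straight(2)): (0, -5) facing E
step 5 (straight(1)): (1, -5) facing E
step 6 (straight(2)): (3, -5) facing E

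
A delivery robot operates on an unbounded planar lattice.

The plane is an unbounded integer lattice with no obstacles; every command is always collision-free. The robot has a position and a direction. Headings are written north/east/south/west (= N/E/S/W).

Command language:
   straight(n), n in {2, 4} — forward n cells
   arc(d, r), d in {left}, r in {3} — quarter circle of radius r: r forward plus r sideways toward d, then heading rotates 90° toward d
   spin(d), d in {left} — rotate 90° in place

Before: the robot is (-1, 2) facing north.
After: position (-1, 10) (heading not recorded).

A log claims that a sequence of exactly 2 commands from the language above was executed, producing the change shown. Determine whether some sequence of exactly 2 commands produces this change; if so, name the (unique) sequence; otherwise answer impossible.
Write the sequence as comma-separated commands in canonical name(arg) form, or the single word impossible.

straight(4), straight(4)

t0: (-1, 2) facing north
step 1 (straight(4)): (-1, 6) facing north
step 2 (straight(4)): (-1, 10) facing north
no rival 2-sequence matches.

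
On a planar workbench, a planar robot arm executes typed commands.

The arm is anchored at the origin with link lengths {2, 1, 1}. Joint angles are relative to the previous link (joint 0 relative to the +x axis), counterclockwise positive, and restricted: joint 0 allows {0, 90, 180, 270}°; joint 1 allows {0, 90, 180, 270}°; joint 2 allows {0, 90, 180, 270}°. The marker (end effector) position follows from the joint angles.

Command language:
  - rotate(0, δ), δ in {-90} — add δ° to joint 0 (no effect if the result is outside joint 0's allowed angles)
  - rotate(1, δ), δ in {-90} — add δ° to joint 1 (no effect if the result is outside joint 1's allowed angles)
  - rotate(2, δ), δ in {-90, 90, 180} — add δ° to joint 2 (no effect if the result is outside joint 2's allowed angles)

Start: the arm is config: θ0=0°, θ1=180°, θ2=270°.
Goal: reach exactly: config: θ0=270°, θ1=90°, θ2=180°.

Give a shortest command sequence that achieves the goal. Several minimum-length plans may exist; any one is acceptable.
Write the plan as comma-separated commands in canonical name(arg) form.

rotate(2, -90), rotate(0, -90), rotate(1, -90)

t0: config: θ0=0°, θ1=180°, θ2=270°
step 1 (rotate(2, -90)): config: θ0=0°, θ1=180°, θ2=180°
step 2 (rotate(0, -90)): config: θ0=270°, θ1=180°, θ2=180°
step 3 (rotate(1, -90)): config: θ0=270°, θ1=90°, θ2=180°
no 2-step plan works, so 3 is optimal.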